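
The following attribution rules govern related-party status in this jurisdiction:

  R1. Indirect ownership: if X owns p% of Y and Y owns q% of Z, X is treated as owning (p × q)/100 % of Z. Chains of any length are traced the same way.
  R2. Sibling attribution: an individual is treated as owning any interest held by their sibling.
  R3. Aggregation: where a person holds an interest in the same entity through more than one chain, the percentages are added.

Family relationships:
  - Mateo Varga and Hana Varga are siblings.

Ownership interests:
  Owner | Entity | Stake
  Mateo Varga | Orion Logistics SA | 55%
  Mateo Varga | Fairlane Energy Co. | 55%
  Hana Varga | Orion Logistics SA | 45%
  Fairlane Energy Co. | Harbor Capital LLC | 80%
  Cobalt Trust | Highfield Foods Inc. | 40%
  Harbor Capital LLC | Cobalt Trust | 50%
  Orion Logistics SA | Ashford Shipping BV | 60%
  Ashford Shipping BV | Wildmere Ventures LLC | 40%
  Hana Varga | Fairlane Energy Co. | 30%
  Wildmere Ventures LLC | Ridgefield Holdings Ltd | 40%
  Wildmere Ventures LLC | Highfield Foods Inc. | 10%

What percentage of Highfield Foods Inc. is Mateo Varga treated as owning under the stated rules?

16%

By sibling attribution (R2), Mateo Varga is treated as also owning Hana Varga's interest in Fairlane Energy Co, giving 55% + 30% = 85%.
By sibling attribution (R2), Mateo Varga is treated as also owning Hana Varga's interest in Orion Logistics SA, giving 55% + 45% = 100%.
Chain via Fairlane Energy Co. → Harbor Capital LLC → Cobalt Trust (R1): 85% × 80% × 50% × 40% = 13.6% of Highfield Foods Inc.
Chain via Orion Logistics SA → Ashford Shipping BV → Wildmere Ventures LLC (R1): 100% × 60% × 40% × 10% = 2.4% of Highfield Foods Inc.
Aggregating (R3): 13.6% + 2.4% = 16%.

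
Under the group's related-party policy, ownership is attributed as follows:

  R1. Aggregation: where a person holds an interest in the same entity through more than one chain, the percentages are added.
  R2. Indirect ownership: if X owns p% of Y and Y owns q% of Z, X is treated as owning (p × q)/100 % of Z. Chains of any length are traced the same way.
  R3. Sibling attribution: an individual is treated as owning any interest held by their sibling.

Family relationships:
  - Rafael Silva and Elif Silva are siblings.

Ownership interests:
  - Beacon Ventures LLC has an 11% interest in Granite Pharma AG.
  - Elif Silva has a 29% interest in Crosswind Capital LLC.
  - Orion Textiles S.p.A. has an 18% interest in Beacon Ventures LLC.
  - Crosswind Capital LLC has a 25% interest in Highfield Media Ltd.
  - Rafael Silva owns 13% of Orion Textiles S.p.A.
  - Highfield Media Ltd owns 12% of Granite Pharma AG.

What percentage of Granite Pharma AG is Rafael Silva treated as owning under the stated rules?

By sibling attribution (R3), Rafael Silva is treated as owning Elif Silva's 29% interest in Crosswind Capital LLC.
Chain via Orion Textiles S.p.A. → Beacon Ventures LLC (R2): 13% × 18% × 11% = 0.2574% of Granite Pharma AG.
Chain via Crosswind Capital LLC → Highfield Media Ltd (R2): 29% × 25% × 12% = 0.87% of Granite Pharma AG.
Aggregating (R1): 0.2574% + 0.87% = 1.1274%.

1.1274%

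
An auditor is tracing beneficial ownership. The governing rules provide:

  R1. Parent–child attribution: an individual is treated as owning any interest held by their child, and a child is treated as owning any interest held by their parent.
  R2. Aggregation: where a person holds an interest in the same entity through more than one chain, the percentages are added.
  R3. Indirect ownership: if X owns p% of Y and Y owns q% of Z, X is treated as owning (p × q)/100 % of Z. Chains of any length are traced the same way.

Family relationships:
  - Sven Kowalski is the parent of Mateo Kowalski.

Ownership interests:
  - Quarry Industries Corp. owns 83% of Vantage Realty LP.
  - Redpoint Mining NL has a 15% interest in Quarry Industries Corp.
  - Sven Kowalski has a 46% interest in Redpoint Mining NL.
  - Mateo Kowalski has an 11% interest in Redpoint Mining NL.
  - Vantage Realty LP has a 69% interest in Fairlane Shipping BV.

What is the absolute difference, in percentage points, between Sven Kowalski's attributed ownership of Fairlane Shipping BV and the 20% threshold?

15.103415

By parent–child attribution (R1), Sven Kowalski is treated as also owning Mateo Kowalski's interest in Redpoint Mining NL, giving 46% + 11% = 57%.
Chain via Redpoint Mining NL → Quarry Industries Corp. → Vantage Realty LP (R3): 57% × 15% × 83% × 69% = 4.896585% of Fairlane Shipping BV.
4.896585% falls short of the 20% threshold by 15.103415 percentage points.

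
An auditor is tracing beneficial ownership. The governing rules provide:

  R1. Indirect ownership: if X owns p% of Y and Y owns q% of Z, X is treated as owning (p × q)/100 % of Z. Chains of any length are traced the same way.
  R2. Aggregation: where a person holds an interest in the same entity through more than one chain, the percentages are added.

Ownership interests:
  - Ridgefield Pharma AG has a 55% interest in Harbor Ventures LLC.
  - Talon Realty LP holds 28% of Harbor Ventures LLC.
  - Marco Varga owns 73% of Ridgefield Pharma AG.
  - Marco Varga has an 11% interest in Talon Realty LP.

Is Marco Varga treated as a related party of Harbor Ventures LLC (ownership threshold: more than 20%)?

Chain via Talon Realty LP (R1): 11% × 28% = 3.08% of Harbor Ventures LLC.
Chain via Ridgefield Pharma AG (R1): 73% × 55% = 40.15% of Harbor Ventures LLC.
Aggregating (R2): 3.08% + 40.15% = 43.23%.
43.23% exceeds the 20% threshold, so Marco is a related party to Harbor Ventures LLC.

Yes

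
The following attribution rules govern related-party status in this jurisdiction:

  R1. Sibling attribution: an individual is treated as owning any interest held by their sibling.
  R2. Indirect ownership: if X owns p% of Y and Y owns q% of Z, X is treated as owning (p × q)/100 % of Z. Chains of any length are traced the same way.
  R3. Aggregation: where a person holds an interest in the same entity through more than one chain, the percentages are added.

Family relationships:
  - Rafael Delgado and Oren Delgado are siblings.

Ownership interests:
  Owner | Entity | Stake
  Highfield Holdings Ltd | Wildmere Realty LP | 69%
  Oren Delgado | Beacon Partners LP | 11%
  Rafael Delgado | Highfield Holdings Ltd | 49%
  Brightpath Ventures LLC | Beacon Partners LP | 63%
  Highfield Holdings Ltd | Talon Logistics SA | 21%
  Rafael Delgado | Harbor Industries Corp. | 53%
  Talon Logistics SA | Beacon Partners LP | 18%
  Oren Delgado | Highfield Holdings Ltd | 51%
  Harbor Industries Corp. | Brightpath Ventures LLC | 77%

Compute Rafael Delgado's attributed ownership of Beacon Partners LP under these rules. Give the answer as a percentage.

By sibling attribution (R1), Rafael Delgado is treated as also owning Oren Delgado's interest in Highfield Holdings Ltd, giving 49% + 51% = 100%.
By sibling attribution (R1), Rafael Delgado is treated as owning Oren Delgado's 11% interest in Beacon Partners LP.
Chain via Harbor Industries Corp. → Brightpath Ventures LLC (R2): 53% × 77% × 63% = 25.7103% of Beacon Partners LP.
Chain via Highfield Holdings Ltd → Talon Logistics SA (R2): 100% × 21% × 18% = 3.78% of Beacon Partners LP.
Direct interest in Beacon Partners LP: 11%.
Aggregating (R3): 25.7103% + 3.78% + 11% = 40.4903%.

40.4903%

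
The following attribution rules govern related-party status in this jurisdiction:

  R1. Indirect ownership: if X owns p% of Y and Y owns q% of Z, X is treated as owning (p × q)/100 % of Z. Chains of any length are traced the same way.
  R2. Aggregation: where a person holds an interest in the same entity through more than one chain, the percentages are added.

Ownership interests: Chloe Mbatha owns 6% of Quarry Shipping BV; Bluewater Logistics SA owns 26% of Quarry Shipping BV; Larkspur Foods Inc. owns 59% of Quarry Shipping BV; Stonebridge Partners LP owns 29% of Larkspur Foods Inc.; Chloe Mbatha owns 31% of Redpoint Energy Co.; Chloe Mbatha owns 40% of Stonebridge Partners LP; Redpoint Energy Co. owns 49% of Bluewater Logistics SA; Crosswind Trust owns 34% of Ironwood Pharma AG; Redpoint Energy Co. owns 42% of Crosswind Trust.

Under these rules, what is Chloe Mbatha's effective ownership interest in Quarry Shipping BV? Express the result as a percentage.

16.7934%

Chain via Stonebridge Partners LP → Larkspur Foods Inc. (R1): 40% × 29% × 59% = 6.844% of Quarry Shipping BV.
Chain via Redpoint Energy Co. → Bluewater Logistics SA (R1): 31% × 49% × 26% = 3.9494% of Quarry Shipping BV.
Direct interest in Quarry Shipping BV: 6%.
Aggregating (R2): 6.844% + 3.9494% + 6% = 16.7934%.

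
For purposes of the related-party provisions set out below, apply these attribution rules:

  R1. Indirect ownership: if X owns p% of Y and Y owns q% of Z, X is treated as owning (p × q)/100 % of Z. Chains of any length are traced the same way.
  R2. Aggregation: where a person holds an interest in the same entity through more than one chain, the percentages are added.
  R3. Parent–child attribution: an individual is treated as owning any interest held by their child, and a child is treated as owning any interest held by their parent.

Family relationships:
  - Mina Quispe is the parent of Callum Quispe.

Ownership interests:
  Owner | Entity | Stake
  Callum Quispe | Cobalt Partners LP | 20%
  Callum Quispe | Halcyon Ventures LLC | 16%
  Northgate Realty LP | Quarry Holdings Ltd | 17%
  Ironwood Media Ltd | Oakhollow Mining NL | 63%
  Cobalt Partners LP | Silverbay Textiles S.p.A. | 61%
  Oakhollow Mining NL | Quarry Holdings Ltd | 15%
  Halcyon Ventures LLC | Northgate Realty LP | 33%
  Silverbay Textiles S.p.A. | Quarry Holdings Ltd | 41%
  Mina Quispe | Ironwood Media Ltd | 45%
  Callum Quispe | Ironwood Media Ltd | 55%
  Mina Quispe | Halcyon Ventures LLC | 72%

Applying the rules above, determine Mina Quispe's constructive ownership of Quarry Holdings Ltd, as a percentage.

By parent–child attribution (R3), Mina Quispe is treated as also owning Callum Quispe's interest in Halcyon Ventures LLC, giving 72% + 16% = 88%.
By parent–child attribution (R3), Mina Quispe is treated as also owning Callum Quispe's interest in Ironwood Media Ltd, giving 45% + 55% = 100%.
By parent–child attribution (R3), Mina Quispe is treated as owning Callum Quispe's 20% interest in Cobalt Partners LP.
Chain via Halcyon Ventures LLC → Northgate Realty LP (R1): 88% × 33% × 17% = 4.9368% of Quarry Holdings Ltd.
Chain via Ironwood Media Ltd → Oakhollow Mining NL (R1): 100% × 63% × 15% = 9.45% of Quarry Holdings Ltd.
Chain via Cobalt Partners LP → Silverbay Textiles S.p.A. (R1): 20% × 61% × 41% = 5.002% of Quarry Holdings Ltd.
Aggregating (R2): 4.9368% + 9.45% + 5.002% = 19.3888%.

19.3888%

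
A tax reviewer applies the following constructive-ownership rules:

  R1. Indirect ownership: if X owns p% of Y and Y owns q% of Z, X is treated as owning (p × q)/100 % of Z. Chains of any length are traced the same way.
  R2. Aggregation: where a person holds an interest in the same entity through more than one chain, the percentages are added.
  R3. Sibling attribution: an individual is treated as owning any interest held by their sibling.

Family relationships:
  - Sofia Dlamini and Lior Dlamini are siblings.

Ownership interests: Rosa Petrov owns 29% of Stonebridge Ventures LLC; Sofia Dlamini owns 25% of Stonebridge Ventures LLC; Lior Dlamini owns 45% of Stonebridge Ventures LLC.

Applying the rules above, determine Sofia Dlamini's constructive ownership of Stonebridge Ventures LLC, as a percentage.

By sibling attribution (R3), Sofia Dlamini is treated as also owning Lior Dlamini's interest in Stonebridge Ventures LLC, giving 25% + 45% = 70%.
Direct interest in Stonebridge Ventures LLC: 70%.

70%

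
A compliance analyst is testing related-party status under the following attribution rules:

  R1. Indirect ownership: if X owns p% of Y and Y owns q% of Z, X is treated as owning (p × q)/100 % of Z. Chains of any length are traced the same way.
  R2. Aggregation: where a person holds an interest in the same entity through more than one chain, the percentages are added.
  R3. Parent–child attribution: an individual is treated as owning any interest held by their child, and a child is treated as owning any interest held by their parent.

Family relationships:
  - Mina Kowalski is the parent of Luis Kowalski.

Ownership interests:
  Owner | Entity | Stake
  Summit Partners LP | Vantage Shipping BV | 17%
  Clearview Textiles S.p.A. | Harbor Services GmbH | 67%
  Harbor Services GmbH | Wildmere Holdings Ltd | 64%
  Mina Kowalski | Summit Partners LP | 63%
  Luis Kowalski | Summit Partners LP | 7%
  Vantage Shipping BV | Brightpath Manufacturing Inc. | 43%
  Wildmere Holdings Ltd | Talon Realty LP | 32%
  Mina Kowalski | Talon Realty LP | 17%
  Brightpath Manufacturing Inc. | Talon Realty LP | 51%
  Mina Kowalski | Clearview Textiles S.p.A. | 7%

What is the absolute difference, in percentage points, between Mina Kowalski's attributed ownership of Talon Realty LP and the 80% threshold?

59.429818

By parent–child attribution (R3), Mina Kowalski is treated as also owning Luis Kowalski's interest in Summit Partners LP, giving 63% + 7% = 70%.
Chain via Clearview Textiles S.p.A. → Harbor Services GmbH → Wildmere Holdings Ltd (R1): 7% × 67% × 64% × 32% = 0.960512% of Talon Realty LP.
Chain via Summit Partners LP → Vantage Shipping BV → Brightpath Manufacturing Inc. (R1): 70% × 17% × 43% × 51% = 2.60967% of Talon Realty LP.
Direct interest in Talon Realty LP: 17%.
Aggregating (R2): 0.960512% + 2.60967% + 17% = 20.570182%.
20.570182% falls short of the 80% threshold by 59.429818 percentage points.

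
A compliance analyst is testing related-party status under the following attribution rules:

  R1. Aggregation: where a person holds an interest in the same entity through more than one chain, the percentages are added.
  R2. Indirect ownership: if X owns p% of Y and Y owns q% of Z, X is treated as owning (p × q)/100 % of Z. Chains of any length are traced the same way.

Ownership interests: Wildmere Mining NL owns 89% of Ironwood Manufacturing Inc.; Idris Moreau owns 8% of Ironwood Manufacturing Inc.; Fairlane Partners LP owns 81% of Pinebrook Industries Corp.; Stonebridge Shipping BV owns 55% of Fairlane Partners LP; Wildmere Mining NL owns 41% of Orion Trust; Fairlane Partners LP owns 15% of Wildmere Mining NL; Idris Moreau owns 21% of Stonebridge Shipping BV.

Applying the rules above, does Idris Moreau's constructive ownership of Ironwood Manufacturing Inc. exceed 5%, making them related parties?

Yes

Chain via Stonebridge Shipping BV → Fairlane Partners LP → Wildmere Mining NL (R2): 21% × 55% × 15% × 89% = 1.541925% of Ironwood Manufacturing Inc.
Direct interest in Ironwood Manufacturing Inc: 8%.
Aggregating (R1): 1.541925% + 8% = 9.541925%.
9.541925% exceeds the 5% threshold, so Idris is a related party to Ironwood Manufacturing Inc.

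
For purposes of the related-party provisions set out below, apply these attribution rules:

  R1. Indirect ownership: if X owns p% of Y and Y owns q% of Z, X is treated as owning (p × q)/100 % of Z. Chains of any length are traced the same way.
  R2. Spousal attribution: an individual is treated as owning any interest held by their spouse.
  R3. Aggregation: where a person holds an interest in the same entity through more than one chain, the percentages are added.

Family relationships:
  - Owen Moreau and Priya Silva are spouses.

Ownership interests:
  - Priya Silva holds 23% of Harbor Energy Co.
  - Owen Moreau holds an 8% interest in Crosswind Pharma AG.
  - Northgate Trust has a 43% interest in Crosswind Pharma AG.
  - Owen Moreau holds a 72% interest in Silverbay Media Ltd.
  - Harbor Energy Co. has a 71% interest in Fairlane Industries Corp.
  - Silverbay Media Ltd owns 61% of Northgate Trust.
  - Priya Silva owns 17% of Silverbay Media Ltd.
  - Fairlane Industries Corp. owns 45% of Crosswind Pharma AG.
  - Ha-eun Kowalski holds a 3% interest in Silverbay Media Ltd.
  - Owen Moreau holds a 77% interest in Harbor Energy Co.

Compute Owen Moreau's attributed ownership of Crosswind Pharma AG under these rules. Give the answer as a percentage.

By spousal attribution (R2), Owen Moreau is treated as also owning Priya Silva's interest in Silverbay Media Ltd, giving 72% + 17% = 89%.
By spousal attribution (R2), Owen Moreau is treated as also owning Priya Silva's interest in Harbor Energy Co, giving 77% + 23% = 100%.
Chain via Silverbay Media Ltd → Northgate Trust (R1): 89% × 61% × 43% = 23.3447% of Crosswind Pharma AG.
Chain via Harbor Energy Co. → Fairlane Industries Corp. (R1): 100% × 71% × 45% = 31.95% of Crosswind Pharma AG.
Direct interest in Crosswind Pharma AG: 8%.
Aggregating (R3): 23.3447% + 31.95% + 8% = 63.2947%.

63.2947%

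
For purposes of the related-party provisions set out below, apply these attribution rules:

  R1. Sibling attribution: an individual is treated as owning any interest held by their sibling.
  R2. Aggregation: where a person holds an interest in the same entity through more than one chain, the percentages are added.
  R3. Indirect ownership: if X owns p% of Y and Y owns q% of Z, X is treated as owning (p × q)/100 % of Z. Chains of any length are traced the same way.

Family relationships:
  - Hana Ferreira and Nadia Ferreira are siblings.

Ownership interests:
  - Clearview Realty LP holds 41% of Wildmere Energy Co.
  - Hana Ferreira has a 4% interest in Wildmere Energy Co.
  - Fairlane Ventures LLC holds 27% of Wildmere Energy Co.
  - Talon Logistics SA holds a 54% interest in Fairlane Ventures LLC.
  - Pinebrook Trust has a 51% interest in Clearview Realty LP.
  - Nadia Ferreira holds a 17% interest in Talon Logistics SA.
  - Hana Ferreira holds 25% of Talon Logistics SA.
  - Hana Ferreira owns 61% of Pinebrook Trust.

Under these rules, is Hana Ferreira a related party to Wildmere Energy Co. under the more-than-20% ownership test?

Yes

By sibling attribution (R1), Hana Ferreira is treated as also owning Nadia Ferreira's interest in Talon Logistics SA, giving 25% + 17% = 42%.
Chain via Talon Logistics SA → Fairlane Ventures LLC (R3): 42% × 54% × 27% = 6.1236% of Wildmere Energy Co.
Chain via Pinebrook Trust → Clearview Realty LP (R3): 61% × 51% × 41% = 12.7551% of Wildmere Energy Co.
Direct interest in Wildmere Energy Co: 4%.
Aggregating (R2): 6.1236% + 12.7551% + 4% = 22.8787%.
22.8787% exceeds the 20% threshold, so Hana is a related party to Wildmere Energy Co.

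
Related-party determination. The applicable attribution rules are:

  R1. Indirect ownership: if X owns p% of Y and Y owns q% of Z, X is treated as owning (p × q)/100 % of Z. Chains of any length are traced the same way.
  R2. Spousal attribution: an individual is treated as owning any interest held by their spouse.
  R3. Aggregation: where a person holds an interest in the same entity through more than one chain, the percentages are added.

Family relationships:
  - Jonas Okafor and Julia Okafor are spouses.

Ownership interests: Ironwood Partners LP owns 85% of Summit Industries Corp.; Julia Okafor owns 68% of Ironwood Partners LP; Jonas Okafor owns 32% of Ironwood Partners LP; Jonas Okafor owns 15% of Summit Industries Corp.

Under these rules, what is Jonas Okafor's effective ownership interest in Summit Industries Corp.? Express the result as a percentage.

By spousal attribution (R2), Jonas Okafor is treated as also owning Julia Okafor's interest in Ironwood Partners LP, giving 32% + 68% = 100%.
Chain via Ironwood Partners LP (R1): 100% × 85% = 85% of Summit Industries Corp.
Direct interest in Summit Industries Corp: 15%.
Aggregating (R3): 85% + 15% = 100%.

100%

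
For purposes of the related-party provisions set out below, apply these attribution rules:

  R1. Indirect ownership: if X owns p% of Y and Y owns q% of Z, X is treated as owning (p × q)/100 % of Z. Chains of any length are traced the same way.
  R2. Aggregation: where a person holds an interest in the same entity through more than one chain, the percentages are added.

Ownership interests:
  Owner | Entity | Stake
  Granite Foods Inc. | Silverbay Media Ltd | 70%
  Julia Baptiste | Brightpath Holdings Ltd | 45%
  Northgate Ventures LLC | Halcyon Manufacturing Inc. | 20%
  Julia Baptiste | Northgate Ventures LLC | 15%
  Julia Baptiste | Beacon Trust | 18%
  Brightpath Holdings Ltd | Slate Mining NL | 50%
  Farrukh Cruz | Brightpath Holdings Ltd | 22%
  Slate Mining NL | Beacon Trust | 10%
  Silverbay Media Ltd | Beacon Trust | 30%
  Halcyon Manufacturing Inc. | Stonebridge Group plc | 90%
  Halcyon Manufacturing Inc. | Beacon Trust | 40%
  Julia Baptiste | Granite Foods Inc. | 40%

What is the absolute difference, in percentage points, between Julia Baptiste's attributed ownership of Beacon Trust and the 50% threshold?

20.15

Chain via Northgate Ventures LLC → Halcyon Manufacturing Inc. (R1): 15% × 20% × 40% = 1.2% of Beacon Trust.
Chain via Brightpath Holdings Ltd → Slate Mining NL (R1): 45% × 50% × 10% = 2.25% of Beacon Trust.
Chain via Granite Foods Inc. → Silverbay Media Ltd (R1): 40% × 70% × 30% = 8.4% of Beacon Trust.
Direct interest in Beacon Trust: 18%.
Aggregating (R2): 1.2% + 2.25% + 8.4% + 18% = 29.85%.
29.85% falls short of the 50% threshold by 20.15 percentage points.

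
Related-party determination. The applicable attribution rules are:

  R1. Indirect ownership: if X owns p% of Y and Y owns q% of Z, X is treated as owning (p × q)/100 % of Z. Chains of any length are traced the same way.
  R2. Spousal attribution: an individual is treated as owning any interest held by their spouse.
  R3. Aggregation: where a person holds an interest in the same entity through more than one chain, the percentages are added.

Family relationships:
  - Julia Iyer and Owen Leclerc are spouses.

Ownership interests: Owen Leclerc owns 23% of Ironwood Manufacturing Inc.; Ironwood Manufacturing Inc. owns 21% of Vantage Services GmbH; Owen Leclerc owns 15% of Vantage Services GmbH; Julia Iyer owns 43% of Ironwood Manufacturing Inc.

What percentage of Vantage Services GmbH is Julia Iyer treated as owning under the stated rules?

By spousal attribution (R2), Julia Iyer is treated as also owning Owen Leclerc's interest in Ironwood Manufacturing Inc, giving 43% + 23% = 66%.
By spousal attribution (R2), Julia Iyer is treated as owning Owen Leclerc's 15% interest in Vantage Services GmbH.
Chain via Ironwood Manufacturing Inc. (R1): 66% × 21% = 13.86% of Vantage Services GmbH.
Direct interest in Vantage Services GmbH: 15%.
Aggregating (R3): 13.86% + 15% = 28.86%.

28.86%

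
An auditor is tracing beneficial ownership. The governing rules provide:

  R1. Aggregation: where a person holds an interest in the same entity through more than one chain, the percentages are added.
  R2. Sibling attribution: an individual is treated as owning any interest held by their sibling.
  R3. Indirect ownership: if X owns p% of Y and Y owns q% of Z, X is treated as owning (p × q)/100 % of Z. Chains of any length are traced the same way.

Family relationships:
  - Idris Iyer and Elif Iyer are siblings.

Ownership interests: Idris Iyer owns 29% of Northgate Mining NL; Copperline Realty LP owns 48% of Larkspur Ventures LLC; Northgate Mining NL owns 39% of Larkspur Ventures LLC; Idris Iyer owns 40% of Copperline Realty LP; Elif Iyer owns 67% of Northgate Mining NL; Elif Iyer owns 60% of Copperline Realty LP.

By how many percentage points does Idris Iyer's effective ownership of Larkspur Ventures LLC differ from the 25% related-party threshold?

By sibling attribution (R2), Idris Iyer is treated as also owning Elif Iyer's interest in Copperline Realty LP, giving 40% + 60% = 100%.
By sibling attribution (R2), Idris Iyer is treated as also owning Elif Iyer's interest in Northgate Mining NL, giving 29% + 67% = 96%.
Chain via Copperline Realty LP (R3): 100% × 48% = 48% of Larkspur Ventures LLC.
Chain via Northgate Mining NL (R3): 96% × 39% = 37.44% of Larkspur Ventures LLC.
Aggregating (R1): 48% + 37.44% = 85.44%.
85.44% exceeds the 25% threshold by 60.44 percentage points.

60.44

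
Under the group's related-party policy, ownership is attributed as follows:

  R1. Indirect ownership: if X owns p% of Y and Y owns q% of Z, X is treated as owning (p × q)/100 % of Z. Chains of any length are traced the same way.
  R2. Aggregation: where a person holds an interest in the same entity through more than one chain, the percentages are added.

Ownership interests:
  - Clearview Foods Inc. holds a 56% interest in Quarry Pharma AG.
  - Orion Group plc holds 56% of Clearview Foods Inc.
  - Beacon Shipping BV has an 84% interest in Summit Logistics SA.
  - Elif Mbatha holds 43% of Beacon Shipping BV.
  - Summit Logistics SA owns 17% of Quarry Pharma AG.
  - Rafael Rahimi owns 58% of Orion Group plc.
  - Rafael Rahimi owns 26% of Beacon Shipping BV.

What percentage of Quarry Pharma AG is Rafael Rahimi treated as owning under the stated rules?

Chain via Orion Group plc → Clearview Foods Inc. (R1): 58% × 56% × 56% = 18.1888% of Quarry Pharma AG.
Chain via Beacon Shipping BV → Summit Logistics SA (R1): 26% × 84% × 17% = 3.7128% of Quarry Pharma AG.
Aggregating (R2): 18.1888% + 3.7128% = 21.9016%.

21.9016%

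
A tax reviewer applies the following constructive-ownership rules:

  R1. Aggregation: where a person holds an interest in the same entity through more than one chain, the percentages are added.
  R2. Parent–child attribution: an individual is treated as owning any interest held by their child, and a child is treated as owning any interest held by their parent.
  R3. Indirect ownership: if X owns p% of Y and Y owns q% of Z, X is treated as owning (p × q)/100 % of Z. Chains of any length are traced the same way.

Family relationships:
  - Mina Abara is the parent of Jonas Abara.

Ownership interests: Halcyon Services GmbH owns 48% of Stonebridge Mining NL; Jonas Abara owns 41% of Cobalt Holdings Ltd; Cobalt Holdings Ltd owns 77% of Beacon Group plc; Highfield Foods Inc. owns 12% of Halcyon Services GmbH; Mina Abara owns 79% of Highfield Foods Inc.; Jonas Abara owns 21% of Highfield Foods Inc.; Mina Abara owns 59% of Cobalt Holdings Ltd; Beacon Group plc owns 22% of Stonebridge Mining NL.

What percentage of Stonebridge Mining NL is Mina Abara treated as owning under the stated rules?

22.7%

By parent–child attribution (R2), Mina Abara is treated as also owning Jonas Abara's interest in Cobalt Holdings Ltd, giving 59% + 41% = 100%.
By parent–child attribution (R2), Mina Abara is treated as also owning Jonas Abara's interest in Highfield Foods Inc, giving 79% + 21% = 100%.
Chain via Cobalt Holdings Ltd → Beacon Group plc (R3): 100% × 77% × 22% = 16.94% of Stonebridge Mining NL.
Chain via Highfield Foods Inc. → Halcyon Services GmbH (R3): 100% × 12% × 48% = 5.76% of Stonebridge Mining NL.
Aggregating (R1): 16.94% + 5.76% = 22.7%.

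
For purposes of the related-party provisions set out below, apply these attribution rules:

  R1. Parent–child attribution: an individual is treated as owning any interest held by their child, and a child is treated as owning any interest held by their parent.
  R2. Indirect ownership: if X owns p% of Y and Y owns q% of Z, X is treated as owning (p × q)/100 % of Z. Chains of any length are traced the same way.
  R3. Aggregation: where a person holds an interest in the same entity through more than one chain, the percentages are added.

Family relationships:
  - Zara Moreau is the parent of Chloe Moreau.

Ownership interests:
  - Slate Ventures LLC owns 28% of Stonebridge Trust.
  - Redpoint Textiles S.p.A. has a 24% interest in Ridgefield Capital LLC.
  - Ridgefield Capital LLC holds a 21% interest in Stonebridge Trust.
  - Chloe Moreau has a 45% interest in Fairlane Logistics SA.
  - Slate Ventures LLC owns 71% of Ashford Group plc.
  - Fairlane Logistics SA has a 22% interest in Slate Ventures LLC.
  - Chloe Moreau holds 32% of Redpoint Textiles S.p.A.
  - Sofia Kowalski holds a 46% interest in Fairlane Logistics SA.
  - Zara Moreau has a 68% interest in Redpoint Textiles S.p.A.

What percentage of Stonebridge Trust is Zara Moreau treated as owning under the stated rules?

7.812%

By parent–child attribution (R1), Zara Moreau is treated as also owning Chloe Moreau's interest in Redpoint Textiles S.p.A, giving 68% + 32% = 100%.
By parent–child attribution (R1), Zara Moreau is treated as owning Chloe Moreau's 45% interest in Fairlane Logistics SA.
Chain via Redpoint Textiles S.p.A. → Ridgefield Capital LLC (R2): 100% × 24% × 21% = 5.04% of Stonebridge Trust.
Chain via Fairlane Logistics SA → Slate Ventures LLC (R2): 45% × 22% × 28% = 2.772% of Stonebridge Trust.
Aggregating (R3): 5.04% + 2.772% = 7.812%.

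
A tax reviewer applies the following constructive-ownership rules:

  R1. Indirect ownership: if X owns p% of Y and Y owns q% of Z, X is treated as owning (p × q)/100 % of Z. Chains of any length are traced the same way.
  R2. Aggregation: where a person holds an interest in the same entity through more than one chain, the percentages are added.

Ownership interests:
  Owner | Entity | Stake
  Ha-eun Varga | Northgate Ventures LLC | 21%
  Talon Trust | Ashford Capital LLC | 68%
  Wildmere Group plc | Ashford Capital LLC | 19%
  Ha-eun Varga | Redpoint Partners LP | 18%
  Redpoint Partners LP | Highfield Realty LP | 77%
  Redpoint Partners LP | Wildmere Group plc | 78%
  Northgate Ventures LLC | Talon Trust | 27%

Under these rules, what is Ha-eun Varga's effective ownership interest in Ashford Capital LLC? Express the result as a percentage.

Chain via Northgate Ventures LLC → Talon Trust (R1): 21% × 27% × 68% = 3.8556% of Ashford Capital LLC.
Chain via Redpoint Partners LP → Wildmere Group plc (R1): 18% × 78% × 19% = 2.6676% of Ashford Capital LLC.
Aggregating (R2): 3.8556% + 2.6676% = 6.5232%.

6.5232%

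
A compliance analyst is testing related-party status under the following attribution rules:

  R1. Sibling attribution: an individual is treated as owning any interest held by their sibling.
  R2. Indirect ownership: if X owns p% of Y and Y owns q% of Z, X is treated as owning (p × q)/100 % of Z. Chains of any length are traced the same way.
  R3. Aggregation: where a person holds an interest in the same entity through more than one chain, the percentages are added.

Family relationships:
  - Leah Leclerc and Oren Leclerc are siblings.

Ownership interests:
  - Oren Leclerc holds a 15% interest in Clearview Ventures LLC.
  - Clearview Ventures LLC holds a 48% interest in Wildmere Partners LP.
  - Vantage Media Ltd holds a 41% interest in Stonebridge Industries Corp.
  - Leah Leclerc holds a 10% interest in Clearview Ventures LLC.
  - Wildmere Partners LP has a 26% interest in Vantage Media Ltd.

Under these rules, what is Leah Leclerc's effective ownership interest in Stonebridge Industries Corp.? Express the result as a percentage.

By sibling attribution (R1), Leah Leclerc is treated as also owning Oren Leclerc's interest in Clearview Ventures LLC, giving 10% + 15% = 25%.
Chain via Clearview Ventures LLC → Wildmere Partners LP → Vantage Media Ltd (R2): 25% × 48% × 26% × 41% = 1.2792% of Stonebridge Industries Corp.

1.2792%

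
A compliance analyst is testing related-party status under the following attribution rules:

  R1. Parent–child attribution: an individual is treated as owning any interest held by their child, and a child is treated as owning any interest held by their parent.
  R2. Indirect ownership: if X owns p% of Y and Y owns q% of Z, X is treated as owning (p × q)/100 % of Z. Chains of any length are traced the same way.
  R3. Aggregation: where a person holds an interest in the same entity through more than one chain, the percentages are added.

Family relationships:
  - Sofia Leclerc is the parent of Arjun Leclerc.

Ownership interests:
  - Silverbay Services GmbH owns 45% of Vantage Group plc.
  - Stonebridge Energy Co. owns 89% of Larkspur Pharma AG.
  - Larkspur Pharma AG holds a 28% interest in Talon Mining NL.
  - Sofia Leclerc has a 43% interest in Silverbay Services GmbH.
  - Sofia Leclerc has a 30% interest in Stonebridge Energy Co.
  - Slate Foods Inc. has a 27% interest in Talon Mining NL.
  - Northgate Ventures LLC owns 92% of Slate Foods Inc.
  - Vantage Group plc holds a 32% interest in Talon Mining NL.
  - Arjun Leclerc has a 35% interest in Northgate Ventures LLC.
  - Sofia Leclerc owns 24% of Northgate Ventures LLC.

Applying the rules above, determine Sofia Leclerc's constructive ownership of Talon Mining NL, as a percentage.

By parent–child attribution (R1), Sofia Leclerc is treated as also owning Arjun Leclerc's interest in Northgate Ventures LLC, giving 24% + 35% = 59%.
Chain via Stonebridge Energy Co. → Larkspur Pharma AG (R2): 30% × 89% × 28% = 7.476% of Talon Mining NL.
Chain via Northgate Ventures LLC → Slate Foods Inc. (R2): 59% × 92% × 27% = 14.6556% of Talon Mining NL.
Chain via Silverbay Services GmbH → Vantage Group plc (R2): 43% × 45% × 32% = 6.192% of Talon Mining NL.
Aggregating (R3): 7.476% + 14.6556% + 6.192% = 28.3236%.

28.3236%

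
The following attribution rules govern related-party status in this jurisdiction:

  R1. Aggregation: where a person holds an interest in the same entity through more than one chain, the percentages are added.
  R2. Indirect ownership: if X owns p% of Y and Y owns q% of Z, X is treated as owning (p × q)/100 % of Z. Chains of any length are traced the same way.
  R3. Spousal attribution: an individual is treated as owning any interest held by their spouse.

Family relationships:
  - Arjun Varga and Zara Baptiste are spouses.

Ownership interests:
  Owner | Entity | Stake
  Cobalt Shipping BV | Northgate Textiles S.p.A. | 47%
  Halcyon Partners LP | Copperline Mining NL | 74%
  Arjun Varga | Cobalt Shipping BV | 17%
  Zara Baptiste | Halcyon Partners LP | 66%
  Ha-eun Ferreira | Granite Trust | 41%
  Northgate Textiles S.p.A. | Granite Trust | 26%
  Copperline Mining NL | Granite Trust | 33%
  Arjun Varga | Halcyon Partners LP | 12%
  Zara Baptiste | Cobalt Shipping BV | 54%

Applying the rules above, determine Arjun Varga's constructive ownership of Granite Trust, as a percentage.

27.7238%

By spousal attribution (R3), Arjun Varga is treated as also owning Zara Baptiste's interest in Cobalt Shipping BV, giving 17% + 54% = 71%.
By spousal attribution (R3), Arjun Varga is treated as also owning Zara Baptiste's interest in Halcyon Partners LP, giving 12% + 66% = 78%.
Chain via Cobalt Shipping BV → Northgate Textiles S.p.A. (R2): 71% × 47% × 26% = 8.6762% of Granite Trust.
Chain via Halcyon Partners LP → Copperline Mining NL (R2): 78% × 74% × 33% = 19.0476% of Granite Trust.
Aggregating (R1): 8.6762% + 19.0476% = 27.7238%.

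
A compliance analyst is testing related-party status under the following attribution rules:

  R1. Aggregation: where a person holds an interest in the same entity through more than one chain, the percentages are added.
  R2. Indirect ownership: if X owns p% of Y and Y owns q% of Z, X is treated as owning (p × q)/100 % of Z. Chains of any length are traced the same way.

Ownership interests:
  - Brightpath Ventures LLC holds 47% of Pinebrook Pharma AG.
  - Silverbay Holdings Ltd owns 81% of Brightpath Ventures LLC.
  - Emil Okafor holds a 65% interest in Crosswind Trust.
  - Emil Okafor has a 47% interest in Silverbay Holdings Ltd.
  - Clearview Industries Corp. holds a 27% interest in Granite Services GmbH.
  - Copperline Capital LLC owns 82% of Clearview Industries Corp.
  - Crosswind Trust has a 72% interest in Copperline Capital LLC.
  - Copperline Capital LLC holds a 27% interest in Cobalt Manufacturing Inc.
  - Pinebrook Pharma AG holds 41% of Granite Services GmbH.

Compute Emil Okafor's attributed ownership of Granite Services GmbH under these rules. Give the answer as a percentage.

17.697609%

Chain via Silverbay Holdings Ltd → Brightpath Ventures LLC → Pinebrook Pharma AG (R2): 47% × 81% × 47% × 41% = 7.336089% of Granite Services GmbH.
Chain via Crosswind Trust → Copperline Capital LLC → Clearview Industries Corp. (R2): 65% × 72% × 82% × 27% = 10.36152% of Granite Services GmbH.
Aggregating (R1): 7.336089% + 10.36152% = 17.697609%.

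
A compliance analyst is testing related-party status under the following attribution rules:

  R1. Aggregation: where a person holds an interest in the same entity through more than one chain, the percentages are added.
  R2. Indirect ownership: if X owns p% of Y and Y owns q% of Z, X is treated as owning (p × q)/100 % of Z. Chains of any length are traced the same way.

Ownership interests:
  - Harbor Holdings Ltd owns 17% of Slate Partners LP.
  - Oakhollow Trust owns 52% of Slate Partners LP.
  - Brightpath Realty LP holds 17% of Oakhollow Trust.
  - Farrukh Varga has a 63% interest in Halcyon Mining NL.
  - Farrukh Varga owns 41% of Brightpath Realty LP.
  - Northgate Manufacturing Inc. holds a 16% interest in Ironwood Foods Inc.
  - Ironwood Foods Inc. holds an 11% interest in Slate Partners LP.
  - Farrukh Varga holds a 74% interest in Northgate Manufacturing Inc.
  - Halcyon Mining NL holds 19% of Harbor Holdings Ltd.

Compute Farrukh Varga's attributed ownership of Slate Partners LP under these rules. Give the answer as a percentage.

6.9617%

Chain via Northgate Manufacturing Inc. → Ironwood Foods Inc. (R2): 74% × 16% × 11% = 1.3024% of Slate Partners LP.
Chain via Halcyon Mining NL → Harbor Holdings Ltd (R2): 63% × 19% × 17% = 2.0349% of Slate Partners LP.
Chain via Brightpath Realty LP → Oakhollow Trust (R2): 41% × 17% × 52% = 3.6244% of Slate Partners LP.
Aggregating (R1): 1.3024% + 2.0349% + 3.6244% = 6.9617%.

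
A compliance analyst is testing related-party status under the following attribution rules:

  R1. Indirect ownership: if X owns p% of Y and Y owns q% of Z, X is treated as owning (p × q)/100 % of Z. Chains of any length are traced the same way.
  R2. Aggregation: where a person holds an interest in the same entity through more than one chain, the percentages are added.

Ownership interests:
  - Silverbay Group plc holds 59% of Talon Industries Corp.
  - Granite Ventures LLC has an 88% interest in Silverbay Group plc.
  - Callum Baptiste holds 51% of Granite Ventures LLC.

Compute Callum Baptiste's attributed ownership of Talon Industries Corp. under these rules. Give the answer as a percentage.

26.4792%

Chain via Granite Ventures LLC → Silverbay Group plc (R1): 51% × 88% × 59% = 26.4792% of Talon Industries Corp.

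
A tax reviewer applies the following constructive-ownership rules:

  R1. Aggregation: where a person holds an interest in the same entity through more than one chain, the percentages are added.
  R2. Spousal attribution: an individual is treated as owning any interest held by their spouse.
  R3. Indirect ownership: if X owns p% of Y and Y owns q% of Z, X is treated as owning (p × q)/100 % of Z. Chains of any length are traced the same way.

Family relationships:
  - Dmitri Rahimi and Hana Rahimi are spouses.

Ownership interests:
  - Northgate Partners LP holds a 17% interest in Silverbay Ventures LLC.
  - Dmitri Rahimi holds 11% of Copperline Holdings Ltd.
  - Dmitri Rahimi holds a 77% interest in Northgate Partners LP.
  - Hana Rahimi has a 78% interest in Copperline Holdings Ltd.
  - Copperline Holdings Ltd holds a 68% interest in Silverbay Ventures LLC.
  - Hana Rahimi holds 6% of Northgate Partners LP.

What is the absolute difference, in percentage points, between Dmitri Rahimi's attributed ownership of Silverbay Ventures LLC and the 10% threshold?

By spousal attribution (R2), Dmitri Rahimi is treated as also owning Hana Rahimi's interest in Copperline Holdings Ltd, giving 11% + 78% = 89%.
By spousal attribution (R2), Dmitri Rahimi is treated as also owning Hana Rahimi's interest in Northgate Partners LP, giving 77% + 6% = 83%.
Chain via Copperline Holdings Ltd (R3): 89% × 68% = 60.52% of Silverbay Ventures LLC.
Chain via Northgate Partners LP (R3): 83% × 17% = 14.11% of Silverbay Ventures LLC.
Aggregating (R1): 60.52% + 14.11% = 74.63%.
74.63% exceeds the 10% threshold by 64.63 percentage points.

64.63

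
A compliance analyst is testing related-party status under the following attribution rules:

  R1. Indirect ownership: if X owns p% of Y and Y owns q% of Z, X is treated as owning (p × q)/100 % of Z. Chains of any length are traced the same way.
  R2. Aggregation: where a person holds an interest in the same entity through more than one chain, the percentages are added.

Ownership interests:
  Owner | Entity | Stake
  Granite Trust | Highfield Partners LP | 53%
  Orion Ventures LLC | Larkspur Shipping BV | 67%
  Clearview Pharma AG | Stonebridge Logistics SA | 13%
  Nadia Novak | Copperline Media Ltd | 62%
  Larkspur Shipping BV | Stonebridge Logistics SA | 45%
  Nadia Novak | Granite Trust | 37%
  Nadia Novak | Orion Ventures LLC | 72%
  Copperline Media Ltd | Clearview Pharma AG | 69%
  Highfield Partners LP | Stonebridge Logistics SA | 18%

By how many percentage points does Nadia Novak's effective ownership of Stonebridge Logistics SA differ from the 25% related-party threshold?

Chain via Granite Trust → Highfield Partners LP (R1): 37% × 53% × 18% = 3.5298% of Stonebridge Logistics SA.
Chain via Orion Ventures LLC → Larkspur Shipping BV (R1): 72% × 67% × 45% = 21.708% of Stonebridge Logistics SA.
Chain via Copperline Media Ltd → Clearview Pharma AG (R1): 62% × 69% × 13% = 5.5614% of Stonebridge Logistics SA.
Aggregating (R2): 3.5298% + 21.708% + 5.5614% = 30.7992%.
30.7992% exceeds the 25% threshold by 5.7992 percentage points.

5.7992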